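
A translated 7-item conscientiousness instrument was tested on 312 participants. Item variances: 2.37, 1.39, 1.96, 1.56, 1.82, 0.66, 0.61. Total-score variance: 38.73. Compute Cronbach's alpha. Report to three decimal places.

Cronbach's alpha = 0.854

sum of item variances = 2.37 + 1.39 + 1.96 + 1.56 + 1.82 + 0.66 + 0.61 = 10.37
α = (k/(k−1))·(1 − sum of item variances/σ²_T) = (7/6)·(1 − 10.37/38.73) = 0.854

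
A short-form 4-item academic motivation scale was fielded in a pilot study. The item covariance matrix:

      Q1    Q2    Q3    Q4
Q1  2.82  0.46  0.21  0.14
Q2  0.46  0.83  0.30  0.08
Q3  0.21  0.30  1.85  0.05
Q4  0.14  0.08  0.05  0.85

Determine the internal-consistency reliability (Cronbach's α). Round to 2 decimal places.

Cronbach's α = 0.37

Σσ²ᵢ = 2.82 + 0.83 + 1.85 + 0.85 = 6.35
Σ_{i<j} σ_ij = 1.24
σ²_total = 6.35 + 2 × 1.24 = 8.83
α = (k/(k−1))·(1 − Σσ²ᵢ/σ²_total) = (4/3)·(1 − 6.35/8.83) = 0.37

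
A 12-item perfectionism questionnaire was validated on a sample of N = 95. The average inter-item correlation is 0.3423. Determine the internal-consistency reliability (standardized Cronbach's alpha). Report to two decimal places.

Standardized α = k·r̄ / (1 + (k−1)·r̄) = 12 × 0.3423 / (1 + 11 × 0.3423)
  = 4.1076 / 4.7653 = 0.86

α = 0.86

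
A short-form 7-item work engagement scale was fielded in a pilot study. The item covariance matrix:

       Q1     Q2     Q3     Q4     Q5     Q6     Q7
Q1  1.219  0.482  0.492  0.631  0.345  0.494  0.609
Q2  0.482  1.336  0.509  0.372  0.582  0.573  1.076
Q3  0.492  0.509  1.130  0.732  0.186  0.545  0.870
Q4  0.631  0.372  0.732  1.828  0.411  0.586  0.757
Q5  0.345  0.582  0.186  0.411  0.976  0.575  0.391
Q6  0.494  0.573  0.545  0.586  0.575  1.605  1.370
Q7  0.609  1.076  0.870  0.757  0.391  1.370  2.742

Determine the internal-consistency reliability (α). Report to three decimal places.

α = 0.816

sum of item variances = 1.219 + 1.336 + 1.130 + 1.828 + 0.976 + 1.605 + 2.742 = 10.836
Sum of the distinct covariances = 12.588
Var(T) = 10.836 + 2 × 12.588 = 36.012
α = (k/(k−1))·(1 − sum of item variances/Var(T)) = (7/6)·(1 − 10.836/36.012) = 0.816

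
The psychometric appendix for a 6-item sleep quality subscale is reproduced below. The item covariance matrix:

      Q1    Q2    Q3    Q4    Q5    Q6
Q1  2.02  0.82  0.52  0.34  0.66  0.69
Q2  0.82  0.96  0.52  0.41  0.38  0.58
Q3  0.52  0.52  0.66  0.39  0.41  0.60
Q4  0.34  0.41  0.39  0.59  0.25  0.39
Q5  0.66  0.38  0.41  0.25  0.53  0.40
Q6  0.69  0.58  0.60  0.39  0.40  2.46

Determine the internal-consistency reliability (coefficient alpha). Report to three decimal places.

sum of item variances = 2.02 + 0.96 + 0.66 + 0.59 + 0.53 + 2.46 = 7.22
Sum of off-diagonal covariances = 7.36
σ²_T = 7.22 + 2 × 7.36 = 21.94
α = (k/(k−1))·(1 − sum of item variances/σ²_T) = (6/5)·(1 − 7.22/21.94) = 0.805

coefficient alpha = 0.805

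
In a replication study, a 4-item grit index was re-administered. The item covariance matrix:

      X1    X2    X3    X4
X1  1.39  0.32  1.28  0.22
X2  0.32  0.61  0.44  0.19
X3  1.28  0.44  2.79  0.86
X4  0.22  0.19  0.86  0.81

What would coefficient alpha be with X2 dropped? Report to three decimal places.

Remaining items: X1, X3, X4 (k = 3).
ΣVar(i) = 1.39 + 2.79 + 0.81 = 4.99
σ²_total = 4.99 + 2 × 2.36 = 9.71
α (item deleted) = (3/2)·(1 − 4.99/9.71) = 0.729

coefficient alpha = 0.729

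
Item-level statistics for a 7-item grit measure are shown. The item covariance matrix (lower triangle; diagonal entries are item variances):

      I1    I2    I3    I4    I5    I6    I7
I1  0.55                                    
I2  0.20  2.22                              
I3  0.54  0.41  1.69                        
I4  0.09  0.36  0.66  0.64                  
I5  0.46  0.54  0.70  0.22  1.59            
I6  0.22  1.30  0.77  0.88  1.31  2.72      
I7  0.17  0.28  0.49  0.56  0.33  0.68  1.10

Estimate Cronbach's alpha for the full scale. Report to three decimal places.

sum of item variances = 0.55 + 2.22 + 1.69 + 0.64 + 1.59 + 2.72 + 1.10 = 10.51
Σ_{i<j} σ_ij = 11.17
Var(T) = 10.51 + 2 × 11.17 = 32.85
α = (k/(k−1))·(1 − sum of item variances/Var(T)) = (7/6)·(1 − 10.51/32.85) = 0.793

Cronbach's alpha = 0.793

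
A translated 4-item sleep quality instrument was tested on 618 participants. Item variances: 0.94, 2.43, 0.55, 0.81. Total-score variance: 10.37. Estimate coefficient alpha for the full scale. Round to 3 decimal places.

sum of item variances = 0.94 + 2.43 + 0.55 + 0.81 = 4.73
α = (k/(k−1))·(1 − sum of item variances/σ²_total) = (4/3)·(1 − 4.73/10.37) = 0.725

coefficient alpha = 0.725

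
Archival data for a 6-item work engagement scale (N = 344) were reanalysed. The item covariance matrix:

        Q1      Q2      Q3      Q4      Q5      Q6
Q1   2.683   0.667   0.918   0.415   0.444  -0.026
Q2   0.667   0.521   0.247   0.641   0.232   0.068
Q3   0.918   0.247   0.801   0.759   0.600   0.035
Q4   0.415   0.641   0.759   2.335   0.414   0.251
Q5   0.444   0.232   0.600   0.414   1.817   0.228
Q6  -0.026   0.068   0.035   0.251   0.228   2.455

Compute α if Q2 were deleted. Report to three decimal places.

α = 0.556

Remaining items: Q1, Q3, Q4, Q5, Q6 (k = 5).
Σσᵢ² = 2.683 + 0.801 + 2.335 + 1.817 + 2.455 = 10.091
σ²_total = 10.091 + 2 × 4.038 = 18.167
α (item deleted) = (5/4)·(1 − 10.091/18.167) = 0.556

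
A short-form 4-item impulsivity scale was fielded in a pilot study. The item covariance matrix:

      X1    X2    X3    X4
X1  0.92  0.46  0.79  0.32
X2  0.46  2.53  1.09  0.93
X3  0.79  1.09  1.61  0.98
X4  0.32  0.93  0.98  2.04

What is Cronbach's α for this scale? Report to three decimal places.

ΣVar(i) = 0.92 + 2.53 + 1.61 + 2.04 = 7.10
Sum of the distinct covariances = 4.57
Var(T) = 7.10 + 2 × 4.57 = 16.24
α = (k/(k−1))·(1 − ΣVar(i)/Var(T)) = (4/3)·(1 − 7.10/16.24) = 0.750

α = 0.750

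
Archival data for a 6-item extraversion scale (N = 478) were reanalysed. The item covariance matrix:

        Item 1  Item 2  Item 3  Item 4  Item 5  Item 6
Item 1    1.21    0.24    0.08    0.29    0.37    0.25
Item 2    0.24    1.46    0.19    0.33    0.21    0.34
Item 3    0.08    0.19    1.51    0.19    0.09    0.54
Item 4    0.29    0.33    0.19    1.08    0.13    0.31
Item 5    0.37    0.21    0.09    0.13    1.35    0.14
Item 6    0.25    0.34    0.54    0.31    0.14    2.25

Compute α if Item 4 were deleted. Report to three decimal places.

α = 0.483

Remaining items: Item 1, Item 2, Item 3, Item 5, Item 6 (k = 5).
sum of item variances = 1.21 + 1.46 + 1.51 + 1.35 + 2.25 = 7.78
σ²_T = 7.78 + 2 × 2.45 = 12.68
α (item deleted) = (5/4)·(1 − 7.78/12.68) = 0.483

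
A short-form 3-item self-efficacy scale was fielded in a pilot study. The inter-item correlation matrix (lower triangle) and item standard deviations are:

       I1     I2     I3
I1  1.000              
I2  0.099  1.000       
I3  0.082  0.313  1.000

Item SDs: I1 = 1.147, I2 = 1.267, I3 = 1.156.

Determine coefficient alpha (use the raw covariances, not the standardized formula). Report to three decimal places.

Σσ²ᵢ = 1.147² + 1.267² + 1.156² = 4.2572
Covariances σ_ij = r_ij · s_i · s_j:
  σ(I1,I2) = 0.099 × 1.147 × 1.267 = 0.1439
  σ(I1,I3) = 0.082 × 1.147 × 1.156 = 0.1087
  σ(I2,I3) = 0.313 × 1.267 × 1.156 = 0.4584
σ²_T = Σσ²ᵢ + 2·Σσ_ij = 4.2572 + 2 × 0.7110 = 5.6792
α = (3/2)·(1 − 4.2572/5.6792) = 0.376

coefficient alpha = 0.376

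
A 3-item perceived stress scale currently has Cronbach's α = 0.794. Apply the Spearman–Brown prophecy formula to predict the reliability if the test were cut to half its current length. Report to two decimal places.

predicted reliability = 0.66

Length factor m = 1/2
α' = m·α / (1 − (1−m)·α)
   = 1/2 × 0.794 / (1 − (1 − 1/2) × 0.794)
   = 0.3970 / 0.6030 = 0.66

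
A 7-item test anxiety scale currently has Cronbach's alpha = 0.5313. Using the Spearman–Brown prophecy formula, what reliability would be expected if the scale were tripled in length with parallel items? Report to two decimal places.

predicted reliability = 0.77

Length factor m = 3
α' = m·α / (1 + (m−1)·α)
   = 3 × 0.5313 / (1 + (3 − 1) × 0.5313)
   = 1.5939 / 2.0626 = 0.77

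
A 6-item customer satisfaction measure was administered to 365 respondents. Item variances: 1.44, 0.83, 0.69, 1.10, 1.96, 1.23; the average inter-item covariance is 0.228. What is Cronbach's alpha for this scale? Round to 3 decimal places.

Σσ²ᵢ = 1.44 + 0.83 + 0.69 + 1.10 + 1.96 + 1.23 = 7.25
Sum of the 15 distinct covariances = 15 × 0.228 = 3.420
σ²_total = Σσ²ᵢ + 2·Σcov = 7.25 + 2 × 3.420 = 14.090
α = (6/5)·(1 − 7.25/14.090) = 0.583

α = 0.583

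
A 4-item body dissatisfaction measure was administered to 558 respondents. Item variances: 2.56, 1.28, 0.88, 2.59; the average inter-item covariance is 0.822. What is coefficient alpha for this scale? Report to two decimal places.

Σσ²ᵢ = 2.56 + 1.28 + 0.88 + 2.59 = 7.31
Sum of the 6 distinct covariances = 6 × 0.822 = 4.932
total variance = Σσ²ᵢ + 2·Σcov = 7.31 + 2 × 4.932 = 17.174
α = (4/3)·(1 − 7.31/17.174) = 0.77

α = 0.77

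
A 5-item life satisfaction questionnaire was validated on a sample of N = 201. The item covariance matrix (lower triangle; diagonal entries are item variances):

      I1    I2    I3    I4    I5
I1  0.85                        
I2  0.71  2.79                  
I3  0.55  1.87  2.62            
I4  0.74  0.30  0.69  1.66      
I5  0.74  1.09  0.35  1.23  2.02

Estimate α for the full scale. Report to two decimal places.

Σσ²ᵢ = 0.85 + 2.79 + 2.62 + 1.66 + 2.02 = 9.94
Sum of off-diagonal covariances = 8.27
Var(T) = 9.94 + 2 × 8.27 = 26.48
α = (k/(k−1))·(1 − Σσ²ᵢ/Var(T)) = (5/4)·(1 − 9.94/26.48) = 0.78

α = 0.78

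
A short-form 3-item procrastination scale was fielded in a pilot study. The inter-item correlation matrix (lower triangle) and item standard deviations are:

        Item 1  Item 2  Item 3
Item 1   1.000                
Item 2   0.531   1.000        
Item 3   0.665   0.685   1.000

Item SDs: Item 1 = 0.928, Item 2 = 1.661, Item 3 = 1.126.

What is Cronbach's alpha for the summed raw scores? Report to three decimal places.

Σσ²ᵢ = 0.928² + 1.661² + 1.126² = 4.8880
Covariances σ_ij = r_ij · s_i · s_j:
  σ(Item 1,Item 2) = 0.531 × 0.928 × 1.661 = 0.8185
  σ(Item 1,Item 3) = 0.665 × 0.928 × 1.126 = 0.6949
  σ(Item 2,Item 3) = 0.685 × 1.661 × 1.126 = 1.2811
σ²_T = Σσ²ᵢ + 2·Σσ_ij = 4.8880 + 2 × 2.7945 = 10.4770
α = (3/2)·(1 − 4.8880/10.4770) = 0.800

Cronbach's alpha = 0.800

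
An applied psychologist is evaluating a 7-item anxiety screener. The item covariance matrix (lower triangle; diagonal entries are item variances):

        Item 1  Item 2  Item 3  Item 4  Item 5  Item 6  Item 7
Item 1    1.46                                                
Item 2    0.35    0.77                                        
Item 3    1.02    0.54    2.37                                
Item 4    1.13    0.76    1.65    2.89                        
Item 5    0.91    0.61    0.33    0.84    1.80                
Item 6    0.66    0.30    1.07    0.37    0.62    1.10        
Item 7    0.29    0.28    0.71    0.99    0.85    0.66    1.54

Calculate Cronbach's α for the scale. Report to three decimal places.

sum of item variances = 1.46 + 0.77 + 2.37 + 2.89 + 1.80 + 1.10 + 1.54 = 11.93
Σ_{i<j} σ_ij = 14.94
Var(T) = 11.93 + 2 × 14.94 = 41.81
α = (k/(k−1))·(1 − sum of item variances/Var(T)) = (7/6)·(1 − 11.93/41.81) = 0.834

α = 0.834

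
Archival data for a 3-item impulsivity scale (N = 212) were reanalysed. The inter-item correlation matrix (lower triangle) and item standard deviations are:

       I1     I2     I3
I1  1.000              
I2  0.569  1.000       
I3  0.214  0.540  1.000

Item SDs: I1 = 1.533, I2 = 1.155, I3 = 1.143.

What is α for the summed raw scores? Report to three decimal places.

Σσ²ᵢ = 1.533² + 1.155² + 1.143² = 4.9906
Covariances σ_ij = r_ij · s_i · s_j:
  σ(I1,I2) = 0.569 × 1.533 × 1.155 = 1.0075
  σ(I1,I3) = 0.214 × 1.533 × 1.143 = 0.3750
  σ(I2,I3) = 0.540 × 1.155 × 1.143 = 0.7129
σ²_T = Σσ²ᵢ + 2·Σσ_ij = 4.9906 + 2 × 2.0954 = 9.1814
α = (3/2)·(1 − 4.9906/9.1814) = 0.685

α = 0.685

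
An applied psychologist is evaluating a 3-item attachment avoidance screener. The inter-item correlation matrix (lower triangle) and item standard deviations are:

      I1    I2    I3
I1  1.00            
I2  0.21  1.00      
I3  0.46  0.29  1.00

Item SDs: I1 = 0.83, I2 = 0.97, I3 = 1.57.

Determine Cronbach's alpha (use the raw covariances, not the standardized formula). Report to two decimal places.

Σσ²ᵢ = 0.83² + 0.97² + 1.57² = 4.0947
Covariances σ_ij = r_ij · s_i · s_j:
  σ(I1,I2) = 0.21 × 0.83 × 0.97 = 0.1691
  σ(I1,I3) = 0.46 × 0.83 × 1.57 = 0.5994
  σ(I2,I3) = 0.29 × 0.97 × 1.57 = 0.4416
σ²_T = Σσ²ᵢ + 2·Σσ_ij = 4.0947 + 2 × 1.2101 = 6.5149
α = (3/2)·(1 − 4.0947/6.5149) = 0.56

α = 0.56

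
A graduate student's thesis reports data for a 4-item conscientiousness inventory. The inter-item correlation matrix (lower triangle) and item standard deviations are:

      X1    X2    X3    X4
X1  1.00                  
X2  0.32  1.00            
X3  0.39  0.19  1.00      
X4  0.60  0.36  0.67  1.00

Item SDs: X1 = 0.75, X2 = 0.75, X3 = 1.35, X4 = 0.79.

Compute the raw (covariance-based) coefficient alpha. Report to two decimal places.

α = 0.71

Σσ²ᵢ = 0.75² + 0.75² + 1.35² + 0.79² = 3.5716
Covariances σ_ij = r_ij · s_i · s_j:
  σ(X1,X2) = 0.32 × 0.75 × 0.75 = 0.1800
  σ(X1,X3) = 0.39 × 0.75 × 1.35 = 0.3949
  σ(X1,X4) = 0.60 × 0.75 × 0.79 = 0.3555
  σ(X2,X3) = 0.19 × 0.75 × 1.35 = 0.1924
  σ(X2,X4) = 0.36 × 0.75 × 0.79 = 0.2133
  σ(X3,X4) = 0.67 × 1.35 × 0.79 = 0.7146
σ²_T = Σσ²ᵢ + 2·Σσ_ij = 3.5716 + 2 × 2.0507 = 7.6730
α = (4/3)·(1 − 3.5716/7.6730) = 0.71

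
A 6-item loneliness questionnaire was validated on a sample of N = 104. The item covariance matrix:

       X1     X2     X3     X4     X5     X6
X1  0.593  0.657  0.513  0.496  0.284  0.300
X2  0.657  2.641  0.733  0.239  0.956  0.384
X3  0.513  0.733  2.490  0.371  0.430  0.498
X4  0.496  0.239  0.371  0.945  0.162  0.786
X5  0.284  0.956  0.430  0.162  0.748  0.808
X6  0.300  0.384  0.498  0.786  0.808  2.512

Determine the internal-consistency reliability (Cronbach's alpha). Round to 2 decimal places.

Cronbach's alpha = 0.73

sum of item variances = 0.593 + 2.641 + 2.490 + 0.945 + 0.748 + 2.512 = 9.929
Σ_{i<j} σ_ij = 7.617
σ²_T = 9.929 + 2 × 7.617 = 25.163
α = (k/(k−1))·(1 − sum of item variances/σ²_T) = (6/5)·(1 − 9.929/25.163) = 0.73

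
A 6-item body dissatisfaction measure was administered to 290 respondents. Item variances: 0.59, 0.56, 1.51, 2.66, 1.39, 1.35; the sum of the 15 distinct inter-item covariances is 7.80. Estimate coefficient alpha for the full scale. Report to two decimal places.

coefficient alpha = 0.79

sum of item variances = 0.59 + 0.56 + 1.51 + 2.66 + 1.39 + 1.35 = 8.06
Sum of distinct covariances = 7.80
Var(T) = sum of item variances + 2·Σcov = 8.06 + 2 × 7.80 = 23.66
α = (6/5)·(1 − 8.06/23.66) = 0.79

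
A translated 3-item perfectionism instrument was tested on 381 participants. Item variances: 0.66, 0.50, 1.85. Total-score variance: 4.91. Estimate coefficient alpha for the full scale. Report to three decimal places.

α = 0.580

Σσ²ᵢ = 0.66 + 0.50 + 1.85 = 3.01
α = (k/(k−1))·(1 − Σσ²ᵢ/Var(T)) = (3/2)·(1 − 3.01/4.91) = 0.580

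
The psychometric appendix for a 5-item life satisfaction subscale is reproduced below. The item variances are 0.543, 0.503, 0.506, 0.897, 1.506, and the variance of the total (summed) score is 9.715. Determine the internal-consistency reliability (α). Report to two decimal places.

α = 0.74

sum of item variances = 0.543 + 0.503 + 0.506 + 0.897 + 1.506 = 3.955
α = (k/(k−1))·(1 − sum of item variances/σ²_total) = (5/4)·(1 − 3.955/9.715) = 0.74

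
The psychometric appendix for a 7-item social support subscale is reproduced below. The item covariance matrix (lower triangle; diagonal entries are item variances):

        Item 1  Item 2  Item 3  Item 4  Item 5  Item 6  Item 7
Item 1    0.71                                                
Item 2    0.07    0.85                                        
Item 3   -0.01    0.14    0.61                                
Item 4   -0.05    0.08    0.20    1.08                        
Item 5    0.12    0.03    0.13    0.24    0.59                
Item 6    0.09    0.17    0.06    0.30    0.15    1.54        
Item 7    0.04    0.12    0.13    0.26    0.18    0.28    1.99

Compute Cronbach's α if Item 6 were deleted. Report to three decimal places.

Remaining items: Item 1, Item 2, Item 3, Item 4, Item 5, Item 7 (k = 6).
Σσᵢ² = 0.71 + 0.85 + 0.61 + 1.08 + 0.59 + 1.99 = 5.83
Var(T) = 5.83 + 2 × 1.68 = 9.19
α (item deleted) = (6/5)·(1 − 5.83/9.19) = 0.439

Cronbach's α = 0.439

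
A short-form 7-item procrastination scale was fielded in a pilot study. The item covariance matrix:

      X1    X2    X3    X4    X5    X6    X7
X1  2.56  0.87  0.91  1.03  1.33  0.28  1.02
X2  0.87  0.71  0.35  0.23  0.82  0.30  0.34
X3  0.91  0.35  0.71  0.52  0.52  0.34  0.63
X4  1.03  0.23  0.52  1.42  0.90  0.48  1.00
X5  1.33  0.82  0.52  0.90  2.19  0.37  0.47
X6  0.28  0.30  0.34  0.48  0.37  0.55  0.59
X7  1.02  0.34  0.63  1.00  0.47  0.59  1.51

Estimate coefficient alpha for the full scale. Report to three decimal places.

α = 0.856

ΣVar(i) = 2.56 + 0.71 + 0.71 + 1.42 + 2.19 + 0.55 + 1.51 = 9.65
Sum of off-diagonal covariances = 13.30
σ²_total = 9.65 + 2 × 13.30 = 36.25
α = (k/(k−1))·(1 − ΣVar(i)/σ²_total) = (7/6)·(1 − 9.65/36.25) = 0.856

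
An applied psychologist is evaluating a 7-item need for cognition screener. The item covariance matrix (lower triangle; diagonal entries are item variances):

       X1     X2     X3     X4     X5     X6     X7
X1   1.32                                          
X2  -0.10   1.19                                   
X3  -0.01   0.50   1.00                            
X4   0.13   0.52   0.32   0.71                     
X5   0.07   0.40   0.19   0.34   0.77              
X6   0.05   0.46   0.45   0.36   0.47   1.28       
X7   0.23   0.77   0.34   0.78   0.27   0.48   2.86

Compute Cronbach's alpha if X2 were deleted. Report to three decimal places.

α = 0.636

Remaining items: X1, X3, X4, X5, X6, X7 (k = 6).
Σσᵢ² = 1.32 + 1.00 + 0.71 + 0.77 + 1.28 + 2.86 = 7.94
total variance = 7.94 + 2 × 4.47 = 16.88
α (item deleted) = (6/5)·(1 − 7.94/16.88) = 0.636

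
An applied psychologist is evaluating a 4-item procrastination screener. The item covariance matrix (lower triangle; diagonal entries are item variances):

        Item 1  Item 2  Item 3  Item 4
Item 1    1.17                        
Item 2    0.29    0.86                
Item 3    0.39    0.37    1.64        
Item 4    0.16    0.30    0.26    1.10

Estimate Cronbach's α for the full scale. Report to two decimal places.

Σσᵢ² = 1.17 + 0.86 + 1.64 + 1.10 = 4.77
Σ_{i<j} σ_ij = 1.77
Var(T) = 4.77 + 2 × 1.77 = 8.31
α = (k/(k−1))·(1 − Σσᵢ²/Var(T)) = (4/3)·(1 − 4.77/8.31) = 0.57

α = 0.57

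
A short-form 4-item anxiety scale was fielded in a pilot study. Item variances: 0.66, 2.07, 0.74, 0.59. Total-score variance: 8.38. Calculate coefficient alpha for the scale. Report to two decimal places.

ΣVar(i) = 0.66 + 2.07 + 0.74 + 0.59 = 4.06
α = (k/(k−1))·(1 − ΣVar(i)/total variance) = (4/3)·(1 − 4.06/8.38) = 0.69

α = 0.69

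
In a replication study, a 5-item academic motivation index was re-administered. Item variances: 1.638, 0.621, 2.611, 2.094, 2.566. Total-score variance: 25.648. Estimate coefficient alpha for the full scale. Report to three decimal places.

α = 0.786

ΣVar(i) = 1.638 + 0.621 + 2.611 + 2.094 + 2.566 = 9.530
α = (k/(k−1))·(1 − ΣVar(i)/σ²_total) = (5/4)·(1 − 9.530/25.648) = 0.786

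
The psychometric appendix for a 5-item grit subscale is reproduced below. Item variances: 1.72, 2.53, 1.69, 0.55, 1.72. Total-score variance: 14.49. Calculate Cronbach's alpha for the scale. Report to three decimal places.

Σσᵢ² = 1.72 + 2.53 + 1.69 + 0.55 + 1.72 = 8.21
α = (k/(k−1))·(1 − Σσᵢ²/total variance) = (5/4)·(1 − 8.21/14.49) = 0.542

Cronbach's alpha = 0.542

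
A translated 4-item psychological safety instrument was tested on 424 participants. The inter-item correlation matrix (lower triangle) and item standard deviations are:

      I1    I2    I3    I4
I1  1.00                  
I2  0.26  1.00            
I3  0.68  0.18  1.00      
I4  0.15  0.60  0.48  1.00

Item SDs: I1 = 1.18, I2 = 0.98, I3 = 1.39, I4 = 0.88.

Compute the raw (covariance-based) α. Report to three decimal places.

α = 0.715

Σσ²ᵢ = 1.18² + 0.98² + 1.39² + 0.88² = 5.0593
Covariances σ_ij = r_ij · s_i · s_j:
  σ(I1,I2) = 0.26 × 1.18 × 0.98 = 0.3007
  σ(I1,I3) = 0.68 × 1.18 × 1.39 = 1.1153
  σ(I1,I4) = 0.15 × 1.18 × 0.88 = 0.1558
  σ(I2,I3) = 0.18 × 0.98 × 1.39 = 0.2452
  σ(I2,I4) = 0.60 × 0.98 × 0.88 = 0.5174
  σ(I3,I4) = 0.48 × 1.39 × 0.88 = 0.5871
σ²_T = Σσ²ᵢ + 2·Σσ_ij = 5.0593 + 2 × 2.9215 = 10.9023
α = (4/3)·(1 − 5.0593/10.9023) = 0.715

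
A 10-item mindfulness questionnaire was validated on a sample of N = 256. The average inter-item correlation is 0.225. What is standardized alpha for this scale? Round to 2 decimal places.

Standardized α = k·r̄ / (1 + (k−1)·r̄) = 10 × 0.225 / (1 + 9 × 0.225)
  = 2.2500 / 3.0250 = 0.74

standardized alpha = 0.74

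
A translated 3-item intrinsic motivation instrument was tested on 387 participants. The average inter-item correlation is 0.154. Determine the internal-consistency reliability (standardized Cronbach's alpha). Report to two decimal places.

Standardized α = k·r̄ / (1 + (k−1)·r̄) = 3 × 0.154 / (1 + 2 × 0.154)
  = 0.4620 / 1.3080 = 0.35

α = 0.35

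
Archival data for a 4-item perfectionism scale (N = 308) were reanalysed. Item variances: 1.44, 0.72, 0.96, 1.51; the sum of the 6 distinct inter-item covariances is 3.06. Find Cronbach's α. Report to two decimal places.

α = 0.76

Σσ²ᵢ = 1.44 + 0.72 + 0.96 + 1.51 = 4.63
Sum of distinct covariances = 3.06
σ²_total = Σσ²ᵢ + 2·Σcov = 4.63 + 2 × 3.06 = 10.75
α = (4/3)·(1 − 4.63/10.75) = 0.76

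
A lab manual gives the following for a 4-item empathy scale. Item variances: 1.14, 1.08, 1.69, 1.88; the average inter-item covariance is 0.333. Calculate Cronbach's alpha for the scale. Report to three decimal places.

sum of item variances = 1.14 + 1.08 + 1.69 + 1.88 = 5.79
Sum of the 6 distinct covariances = 6 × 0.333 = 1.998
σ²_T = sum of item variances + 2·Σcov = 5.79 + 2 × 1.998 = 9.786
α = (4/3)·(1 − 5.79/9.786) = 0.544

α = 0.544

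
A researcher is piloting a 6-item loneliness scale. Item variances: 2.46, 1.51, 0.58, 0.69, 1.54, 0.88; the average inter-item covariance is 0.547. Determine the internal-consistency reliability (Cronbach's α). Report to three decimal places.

Cronbach's α = 0.818

sum of item variances = 2.46 + 1.51 + 0.58 + 0.69 + 1.54 + 0.88 = 7.66
Sum of the 15 distinct covariances = 15 × 0.547 = 8.205
total variance = sum of item variances + 2·Σcov = 7.66 + 2 × 8.205 = 24.070
α = (6/5)·(1 − 7.66/24.070) = 0.818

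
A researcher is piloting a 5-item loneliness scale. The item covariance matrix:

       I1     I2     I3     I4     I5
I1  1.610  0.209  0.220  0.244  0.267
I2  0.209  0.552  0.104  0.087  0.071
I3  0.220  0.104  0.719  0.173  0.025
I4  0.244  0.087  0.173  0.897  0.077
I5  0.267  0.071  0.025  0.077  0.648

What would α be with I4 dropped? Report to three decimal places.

Remaining items: I1, I2, I3, I5 (k = 4).
Σσᵢ² = 1.610 + 0.552 + 0.719 + 0.648 = 3.529
σ²_total = 3.529 + 2 × 0.896 = 5.321
α (item deleted) = (4/3)·(1 − 3.529/5.321) = 0.449

α = 0.449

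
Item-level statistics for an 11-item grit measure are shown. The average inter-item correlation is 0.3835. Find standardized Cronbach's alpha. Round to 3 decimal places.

α = 0.872

Standardized α = k·r̄ / (1 + (k−1)·r̄) = 11 × 0.3835 / (1 + 10 × 0.3835)
  = 4.2185 / 4.8350 = 0.872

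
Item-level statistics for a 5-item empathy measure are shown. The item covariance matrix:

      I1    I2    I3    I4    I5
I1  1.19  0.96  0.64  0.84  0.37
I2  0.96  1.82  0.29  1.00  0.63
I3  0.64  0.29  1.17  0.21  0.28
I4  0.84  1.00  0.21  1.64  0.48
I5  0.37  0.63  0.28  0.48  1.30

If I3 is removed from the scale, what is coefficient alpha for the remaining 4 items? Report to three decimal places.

Remaining items: I1, I2, I4, I5 (k = 4).
Σσᵢ² = 1.19 + 1.82 + 1.64 + 1.30 = 5.95
Var(T) = 5.95 + 2 × 4.28 = 14.51
α (item deleted) = (4/3)·(1 − 5.95/14.51) = 0.787

α = 0.787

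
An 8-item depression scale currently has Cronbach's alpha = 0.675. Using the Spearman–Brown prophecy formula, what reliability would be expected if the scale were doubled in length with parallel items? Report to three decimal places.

predicted reliability = 0.806

Length factor m = 2
α' = m·α / (1 + (m−1)·α)
   = 2 × 0.675 / (1 + (2 − 1) × 0.675)
   = 1.3500 / 1.6750 = 0.806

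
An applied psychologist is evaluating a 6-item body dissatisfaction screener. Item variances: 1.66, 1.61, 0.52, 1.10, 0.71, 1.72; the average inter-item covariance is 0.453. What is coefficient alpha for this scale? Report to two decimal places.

coefficient alpha = 0.78

Σσᵢ² = 1.66 + 1.61 + 0.52 + 1.10 + 0.71 + 1.72 = 7.32
Sum of the 15 distinct covariances = 15 × 0.453 = 6.795
σ²_total = Σσᵢ² + 2·Σcov = 7.32 + 2 × 6.795 = 20.910
α = (6/5)·(1 − 7.32/20.910) = 0.78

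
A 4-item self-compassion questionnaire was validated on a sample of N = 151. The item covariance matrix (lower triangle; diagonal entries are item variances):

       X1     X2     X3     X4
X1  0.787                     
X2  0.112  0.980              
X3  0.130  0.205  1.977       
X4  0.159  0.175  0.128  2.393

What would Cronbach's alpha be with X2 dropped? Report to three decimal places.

Remaining items: X1, X3, X4 (k = 3).
sum of item variances = 0.787 + 1.977 + 2.393 = 5.157
Var(T) = 5.157 + 2 × 0.417 = 5.991
α (item deleted) = (3/2)·(1 − 5.157/5.991) = 0.209

α = 0.209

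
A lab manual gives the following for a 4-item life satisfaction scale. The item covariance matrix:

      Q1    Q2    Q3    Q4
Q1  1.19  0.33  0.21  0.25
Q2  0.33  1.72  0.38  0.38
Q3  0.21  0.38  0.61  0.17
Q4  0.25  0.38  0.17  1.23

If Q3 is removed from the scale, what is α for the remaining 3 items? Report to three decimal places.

Remaining items: Q1, Q2, Q4 (k = 3).
sum of item variances = 1.19 + 1.72 + 1.23 = 4.14
σ²_total = 4.14 + 2 × 0.96 = 6.06
α (item deleted) = (3/2)·(1 − 4.14/6.06) = 0.475

α = 0.475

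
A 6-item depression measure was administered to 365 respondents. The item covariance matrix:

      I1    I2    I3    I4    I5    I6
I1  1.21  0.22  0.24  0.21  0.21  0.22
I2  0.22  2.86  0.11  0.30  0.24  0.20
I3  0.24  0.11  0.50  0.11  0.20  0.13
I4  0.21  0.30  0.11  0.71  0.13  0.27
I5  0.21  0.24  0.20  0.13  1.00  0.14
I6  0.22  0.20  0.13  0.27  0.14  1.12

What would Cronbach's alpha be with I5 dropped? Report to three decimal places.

α = 0.482

Remaining items: I1, I2, I3, I4, I6 (k = 5).
Σσ²ᵢ = 1.21 + 2.86 + 0.50 + 0.71 + 1.12 = 6.40
Var(T) = 6.40 + 2 × 2.01 = 10.42
α (item deleted) = (5/4)·(1 − 6.40/10.42) = 0.482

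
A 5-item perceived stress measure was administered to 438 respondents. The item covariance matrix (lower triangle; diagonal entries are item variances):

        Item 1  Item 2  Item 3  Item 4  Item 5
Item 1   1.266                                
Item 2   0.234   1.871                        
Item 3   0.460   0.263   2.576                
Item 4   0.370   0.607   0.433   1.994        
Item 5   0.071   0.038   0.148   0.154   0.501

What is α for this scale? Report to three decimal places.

Σσᵢ² = 1.266 + 1.871 + 2.576 + 1.994 + 0.501 = 8.208
Sum of the distinct covariances = 2.778
σ²_T = 8.208 + 2 × 2.778 = 13.764
α = (k/(k−1))·(1 − Σσᵢ²/σ²_T) = (5/4)·(1 − 8.208/13.764) = 0.505

α = 0.505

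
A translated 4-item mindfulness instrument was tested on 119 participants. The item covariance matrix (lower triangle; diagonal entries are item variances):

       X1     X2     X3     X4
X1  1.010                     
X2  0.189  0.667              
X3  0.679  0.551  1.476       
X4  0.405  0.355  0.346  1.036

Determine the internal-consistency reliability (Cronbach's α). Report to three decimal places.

α = 0.729

ΣVar(i) = 1.010 + 0.667 + 1.476 + 1.036 = 4.189
Σ_{i<j} σ_ij = 2.525
Var(T) = 4.189 + 2 × 2.525 = 9.239
α = (k/(k−1))·(1 − ΣVar(i)/Var(T)) = (4/3)·(1 − 4.189/9.239) = 0.729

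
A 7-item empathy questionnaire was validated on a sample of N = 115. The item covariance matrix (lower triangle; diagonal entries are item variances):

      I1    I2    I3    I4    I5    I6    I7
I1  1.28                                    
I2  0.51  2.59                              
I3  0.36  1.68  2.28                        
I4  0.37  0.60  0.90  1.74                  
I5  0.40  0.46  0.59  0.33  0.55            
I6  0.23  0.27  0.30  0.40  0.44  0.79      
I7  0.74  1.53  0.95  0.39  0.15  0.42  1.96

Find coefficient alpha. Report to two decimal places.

sum of item variances = 1.28 + 2.59 + 2.28 + 1.74 + 0.55 + 0.79 + 1.96 = 11.19
Σ_{i<j} σ_ij = 12.02
σ²_T = 11.19 + 2 × 12.02 = 35.23
α = (k/(k−1))·(1 − sum of item variances/σ²_T) = (7/6)·(1 − 11.19/35.23) = 0.80

coefficient alpha = 0.80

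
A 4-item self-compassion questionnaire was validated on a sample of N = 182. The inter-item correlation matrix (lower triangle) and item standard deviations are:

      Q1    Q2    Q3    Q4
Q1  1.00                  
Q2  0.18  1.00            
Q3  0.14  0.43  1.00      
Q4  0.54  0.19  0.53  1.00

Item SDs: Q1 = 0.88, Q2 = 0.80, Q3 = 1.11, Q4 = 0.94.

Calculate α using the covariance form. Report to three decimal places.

Σσ²ᵢ = 0.88² + 0.80² + 1.11² + 0.94² = 3.5301
Covariances σ_ij = r_ij · s_i · s_j:
  σ(Q1,Q2) = 0.18 × 0.88 × 0.80 = 0.1267
  σ(Q1,Q3) = 0.14 × 0.88 × 1.11 = 0.1368
  σ(Q1,Q4) = 0.54 × 0.88 × 0.94 = 0.4467
  σ(Q2,Q3) = 0.43 × 0.80 × 1.11 = 0.3818
  σ(Q2,Q4) = 0.19 × 0.80 × 0.94 = 0.1429
  σ(Q3,Q4) = 0.53 × 1.11 × 0.94 = 0.5530
σ²_T = Σσ²ᵢ + 2·Σσ_ij = 3.5301 + 2 × 1.7879 = 7.1059
α = (4/3)·(1 − 3.5301/7.1059) = 0.671

α = 0.671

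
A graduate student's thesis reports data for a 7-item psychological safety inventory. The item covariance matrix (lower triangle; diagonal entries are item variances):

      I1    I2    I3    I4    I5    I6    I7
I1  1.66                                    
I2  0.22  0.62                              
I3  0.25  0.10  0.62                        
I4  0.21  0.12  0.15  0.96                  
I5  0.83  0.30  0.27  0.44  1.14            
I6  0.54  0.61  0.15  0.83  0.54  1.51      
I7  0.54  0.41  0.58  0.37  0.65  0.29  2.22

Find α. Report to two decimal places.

α = 0.77

Σσ²ᵢ = 1.66 + 0.62 + 0.62 + 0.96 + 1.14 + 1.51 + 2.22 = 8.73
Sum of the distinct covariances = 8.40
total variance = 8.73 + 2 × 8.40 = 25.53
α = (k/(k−1))·(1 − Σσ²ᵢ/total variance) = (7/6)·(1 − 8.73/25.53) = 0.77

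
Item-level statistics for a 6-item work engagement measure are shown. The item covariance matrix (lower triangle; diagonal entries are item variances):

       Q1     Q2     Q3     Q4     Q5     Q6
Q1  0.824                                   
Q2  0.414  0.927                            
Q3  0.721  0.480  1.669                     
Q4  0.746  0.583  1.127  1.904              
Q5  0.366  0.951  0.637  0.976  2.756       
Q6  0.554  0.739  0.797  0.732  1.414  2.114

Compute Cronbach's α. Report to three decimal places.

ΣVar(i) = 0.824 + 0.927 + 1.669 + 1.904 + 2.756 + 2.114 = 10.194
Sum of the distinct covariances = 11.237
total variance = 10.194 + 2 × 11.237 = 32.668
α = (k/(k−1))·(1 − ΣVar(i)/total variance) = (6/5)·(1 − 10.194/32.668) = 0.826

α = 0.826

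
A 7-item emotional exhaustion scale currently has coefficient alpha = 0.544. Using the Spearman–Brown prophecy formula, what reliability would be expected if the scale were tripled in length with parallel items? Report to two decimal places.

Length factor m = 3
α' = m·α / (1 + (m−1)·α)
   = 3 × 0.544 / (1 + (3 − 1) × 0.544)
   = 1.6320 / 2.0880 = 0.78

predicted reliability = 0.78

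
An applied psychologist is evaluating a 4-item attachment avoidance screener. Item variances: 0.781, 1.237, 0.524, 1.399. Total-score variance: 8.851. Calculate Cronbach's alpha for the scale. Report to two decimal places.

Cronbach's alpha = 0.74

ΣVar(i) = 0.781 + 1.237 + 0.524 + 1.399 = 3.941
α = (k/(k−1))·(1 − ΣVar(i)/total variance) = (4/3)·(1 − 3.941/8.851) = 0.74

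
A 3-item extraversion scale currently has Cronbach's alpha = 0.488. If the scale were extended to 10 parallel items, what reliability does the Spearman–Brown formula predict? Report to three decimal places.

predicted reliability = 0.761

Length factor m = 10/3 = 3.3333
α' = m·α / (1 + (m−1)·α)
   = 10/3 × 0.488 / (1 + (10/3 − 1) × 0.488)
   = 1.6267 / 2.1387 = 0.761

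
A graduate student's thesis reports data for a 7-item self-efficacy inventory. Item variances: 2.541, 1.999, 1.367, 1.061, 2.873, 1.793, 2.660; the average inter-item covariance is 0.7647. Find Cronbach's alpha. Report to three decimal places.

Σσ²ᵢ = 2.541 + 1.999 + 1.367 + 1.061 + 2.873 + 1.793 + 2.660 = 14.294
Sum of the 21 distinct covariances = 21 × 0.7647 = 16.0587
σ²_total = Σσ²ᵢ + 2·Σcov = 14.294 + 2 × 16.0587 = 46.4114
α = (7/6)·(1 − 14.294/46.4114) = 0.807

α = 0.807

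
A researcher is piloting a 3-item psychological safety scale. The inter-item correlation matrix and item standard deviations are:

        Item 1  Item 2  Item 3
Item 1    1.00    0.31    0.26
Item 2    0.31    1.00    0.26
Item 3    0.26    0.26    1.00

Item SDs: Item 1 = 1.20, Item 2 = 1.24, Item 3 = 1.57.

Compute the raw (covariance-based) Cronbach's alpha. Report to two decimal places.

Σσ²ᵢ = 1.20² + 1.24² + 1.57² = 5.4425
Covariances σ_ij = r_ij · s_i · s_j:
  σ(Item 1,Item 2) = 0.31 × 1.20 × 1.24 = 0.4613
  σ(Item 1,Item 3) = 0.26 × 1.20 × 1.57 = 0.4898
  σ(Item 2,Item 3) = 0.26 × 1.24 × 1.57 = 0.5062
σ²_T = Σσ²ᵢ + 2·Σσ_ij = 5.4425 + 2 × 1.4573 = 8.3571
α = (3/2)·(1 − 5.4425/8.3571) = 0.52

Cronbach's alpha = 0.52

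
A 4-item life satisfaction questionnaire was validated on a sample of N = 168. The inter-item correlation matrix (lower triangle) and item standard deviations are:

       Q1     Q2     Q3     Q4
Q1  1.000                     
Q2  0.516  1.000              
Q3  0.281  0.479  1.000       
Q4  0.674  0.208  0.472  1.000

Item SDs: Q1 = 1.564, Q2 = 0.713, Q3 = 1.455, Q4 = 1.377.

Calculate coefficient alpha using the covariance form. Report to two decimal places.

Σσ²ᵢ = 1.564² + 0.713² + 1.455² + 1.377² = 6.9676
Covariances σ_ij = r_ij · s_i · s_j:
  σ(Q1,Q2) = 0.516 × 1.564 × 0.713 = 0.5754
  σ(Q1,Q3) = 0.281 × 1.564 × 1.455 = 0.6394
  σ(Q1,Q4) = 0.674 × 1.564 × 1.377 = 1.4515
  σ(Q2,Q3) = 0.479 × 0.713 × 1.455 = 0.4969
  σ(Q2,Q4) = 0.208 × 0.713 × 1.377 = 0.2042
  σ(Q3,Q4) = 0.472 × 1.455 × 1.377 = 0.9457
σ²_T = Σσ²ᵢ + 2·Σσ_ij = 6.9676 + 2 × 4.3131 = 15.5938
α = (4/3)·(1 − 6.9676/15.5938) = 0.74

α = 0.74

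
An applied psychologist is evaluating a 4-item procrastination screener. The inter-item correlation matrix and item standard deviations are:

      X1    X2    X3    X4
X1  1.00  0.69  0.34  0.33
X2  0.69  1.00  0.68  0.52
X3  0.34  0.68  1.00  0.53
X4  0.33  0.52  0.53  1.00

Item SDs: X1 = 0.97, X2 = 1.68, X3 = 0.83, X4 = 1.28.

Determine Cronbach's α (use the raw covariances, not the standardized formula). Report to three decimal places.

Σσ²ᵢ = 0.97² + 1.68² + 0.83² + 1.28² = 6.0906
Covariances σ_ij = r_ij · s_i · s_j:
  σ(X1,X2) = 0.69 × 0.97 × 1.68 = 1.1244
  σ(X1,X3) = 0.34 × 0.97 × 0.83 = 0.2737
  σ(X1,X4) = 0.33 × 0.97 × 1.28 = 0.4097
  σ(X2,X3) = 0.68 × 1.68 × 0.83 = 0.9482
  σ(X2,X4) = 0.52 × 1.68 × 1.28 = 1.1182
  σ(X3,X4) = 0.53 × 0.83 × 1.28 = 0.5631
σ²_T = Σσ²ᵢ + 2·Σσ_ij = 6.0906 + 2 × 4.4373 = 14.9652
α = (4/3)·(1 − 6.0906/14.9652) = 0.791

α = 0.791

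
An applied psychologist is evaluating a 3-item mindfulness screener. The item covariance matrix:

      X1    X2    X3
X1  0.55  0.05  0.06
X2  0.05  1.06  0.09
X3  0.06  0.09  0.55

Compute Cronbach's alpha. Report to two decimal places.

α = 0.23

Σσᵢ² = 0.55 + 1.06 + 0.55 = 2.16
Sum of the distinct covariances = 0.20
total variance = 2.16 + 2 × 0.20 = 2.56
α = (k/(k−1))·(1 − Σσᵢ²/total variance) = (3/2)·(1 − 2.16/2.56) = 0.23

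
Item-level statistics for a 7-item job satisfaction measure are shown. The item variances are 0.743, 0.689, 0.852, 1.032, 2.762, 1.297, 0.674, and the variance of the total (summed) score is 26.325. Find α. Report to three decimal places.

α = 0.810

sum of item variances = 0.743 + 0.689 + 0.852 + 1.032 + 2.762 + 1.297 + 0.674 = 8.049
α = (k/(k−1))·(1 − sum of item variances/σ²_T) = (7/6)·(1 − 8.049/26.325) = 0.810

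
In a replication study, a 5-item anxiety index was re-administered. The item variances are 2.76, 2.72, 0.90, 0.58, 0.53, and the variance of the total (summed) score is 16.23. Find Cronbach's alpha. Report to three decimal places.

sum of item variances = 2.76 + 2.72 + 0.90 + 0.58 + 0.53 = 7.49
α = (k/(k−1))·(1 − sum of item variances/σ²_T) = (5/4)·(1 − 7.49/16.23) = 0.673

α = 0.673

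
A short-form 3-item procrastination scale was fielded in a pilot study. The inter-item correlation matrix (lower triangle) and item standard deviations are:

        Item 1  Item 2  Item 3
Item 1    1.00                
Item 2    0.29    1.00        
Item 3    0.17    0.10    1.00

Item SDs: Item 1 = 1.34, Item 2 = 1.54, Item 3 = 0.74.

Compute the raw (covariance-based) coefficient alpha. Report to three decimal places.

Σσ²ᵢ = 1.34² + 1.54² + 0.74² = 4.7148
Covariances σ_ij = r_ij · s_i · s_j:
  σ(Item 1,Item 2) = 0.29 × 1.34 × 1.54 = 0.5984
  σ(Item 1,Item 3) = 0.17 × 1.34 × 0.74 = 0.1686
  σ(Item 2,Item 3) = 0.10 × 1.54 × 0.74 = 0.1140
σ²_T = Σσ²ᵢ + 2·Σσ_ij = 4.7148 + 2 × 0.8810 = 6.4768
α = (3/2)·(1 − 4.7148/6.4768) = 0.408

α = 0.408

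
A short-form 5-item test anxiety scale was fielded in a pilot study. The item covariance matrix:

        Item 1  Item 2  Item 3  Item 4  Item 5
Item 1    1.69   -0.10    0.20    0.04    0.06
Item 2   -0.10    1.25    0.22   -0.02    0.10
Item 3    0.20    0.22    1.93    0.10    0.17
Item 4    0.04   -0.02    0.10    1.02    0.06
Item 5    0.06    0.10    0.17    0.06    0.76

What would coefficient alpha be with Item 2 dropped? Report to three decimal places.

Remaining items: Item 1, Item 3, Item 4, Item 5 (k = 4).
Σσᵢ² = 1.69 + 1.93 + 1.02 + 0.76 = 5.40
σ²_total = 5.40 + 2 × 0.63 = 6.66
α (item deleted) = (4/3)·(1 − 5.40/6.66) = 0.252

coefficient alpha = 0.252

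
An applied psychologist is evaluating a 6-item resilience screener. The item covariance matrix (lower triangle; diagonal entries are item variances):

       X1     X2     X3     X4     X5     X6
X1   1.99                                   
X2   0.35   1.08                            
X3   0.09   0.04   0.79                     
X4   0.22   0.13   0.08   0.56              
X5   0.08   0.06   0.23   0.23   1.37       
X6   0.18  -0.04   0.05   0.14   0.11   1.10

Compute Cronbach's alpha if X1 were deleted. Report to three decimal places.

Remaining items: X2, X3, X4, X5, X6 (k = 5).
sum of item variances = 1.08 + 0.79 + 0.56 + 1.37 + 1.10 = 4.90
σ²_T = 4.90 + 2 × 1.03 = 6.96
α (item deleted) = (5/4)·(1 − 4.90/6.96) = 0.370

Cronbach's alpha = 0.370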